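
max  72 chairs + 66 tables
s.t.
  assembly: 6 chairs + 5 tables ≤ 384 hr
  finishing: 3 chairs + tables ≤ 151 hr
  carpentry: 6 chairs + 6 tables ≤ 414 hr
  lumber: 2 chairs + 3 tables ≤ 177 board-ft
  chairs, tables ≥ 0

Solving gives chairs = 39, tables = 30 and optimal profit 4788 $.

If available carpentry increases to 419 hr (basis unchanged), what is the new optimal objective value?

Binding: assembly and carpentry. Non-binding: finishing (4 unused), lumber (9 unused).
By complementary slackness, y = 0 for the non-binding constraints.
The binding rows give the dual system: 6·y_assembly + 6·y_carpentry = 72 and 5·y_assembly + 6·y_carpentry = 66.
→ y_assembly = 6 and y_carpentry = 6.
Δz = y_carpentry·Δb = 6 × (5) = 30, so new z* = 4788 + 30 = 4818.

4818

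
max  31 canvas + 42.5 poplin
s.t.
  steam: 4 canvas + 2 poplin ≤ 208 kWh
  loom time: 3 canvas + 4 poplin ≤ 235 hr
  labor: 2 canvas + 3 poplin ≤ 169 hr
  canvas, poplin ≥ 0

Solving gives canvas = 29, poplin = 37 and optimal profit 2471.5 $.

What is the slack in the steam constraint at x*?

steam used = 4·29 + 2·37 = 190; slack = 208 − 190 = 18.

18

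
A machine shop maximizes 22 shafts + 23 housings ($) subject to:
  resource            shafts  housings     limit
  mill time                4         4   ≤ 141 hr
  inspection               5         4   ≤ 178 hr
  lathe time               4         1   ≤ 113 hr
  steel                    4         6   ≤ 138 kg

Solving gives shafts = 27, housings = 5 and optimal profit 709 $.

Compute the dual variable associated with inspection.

0

At the optimum: mill time uses 128 of 141 (slack = 13); inspection uses 155 of 178 (slack = 23); lathe time uses 113 of 113 (binding); steel uses 138 of 138 (binding).
Since mill time, inspection are not tight, their duals are 0.
From A_Bᵀ y = c: 4·y_lathe time + 4·y_steel = 22; 1·y_lathe time + 6·y_steel = 23.
→ y_lathe time = 2 and y_steel = 3.5.
Shadow price of inspection = 0.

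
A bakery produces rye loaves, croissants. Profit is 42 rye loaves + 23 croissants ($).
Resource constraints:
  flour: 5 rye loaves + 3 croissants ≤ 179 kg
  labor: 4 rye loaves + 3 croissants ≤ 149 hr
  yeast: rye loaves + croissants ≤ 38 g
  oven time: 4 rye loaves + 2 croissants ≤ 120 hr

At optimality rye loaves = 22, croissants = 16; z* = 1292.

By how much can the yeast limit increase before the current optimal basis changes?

6.5

Binding constraints: yeast, oven time. The basis is B = [[1,1],[4,2]] with det -2.
Per unit increase in yeast, x* moves by d = (-1, 2).
The basis stays optimal until labor becomes binding; allowable increase = 6.5 g.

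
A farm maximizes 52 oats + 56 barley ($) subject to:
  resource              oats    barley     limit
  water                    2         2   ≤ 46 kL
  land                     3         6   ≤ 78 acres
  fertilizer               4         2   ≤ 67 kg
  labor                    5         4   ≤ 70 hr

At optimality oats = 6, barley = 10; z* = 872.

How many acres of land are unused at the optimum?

0

land used = 3·6 + 6·10 = 78; slack = 78 − 78 = 0.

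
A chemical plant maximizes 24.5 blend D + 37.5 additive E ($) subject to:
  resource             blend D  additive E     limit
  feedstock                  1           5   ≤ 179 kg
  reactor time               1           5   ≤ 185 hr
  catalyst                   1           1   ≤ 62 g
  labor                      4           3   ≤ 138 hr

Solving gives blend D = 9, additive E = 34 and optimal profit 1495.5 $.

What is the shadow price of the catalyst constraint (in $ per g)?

0

Check each constraint at x*: feedstock 179/179 (tight); reactor time 179/185 (slack 6); catalyst 43/62 (slack 19); labor 138/138 (tight).
Slack constraints have shadow price 0 (complementary slackness).
Dual feasibility on the basic columns requires 1·y_feedstock + 4·y_labor = 24.5, 5·y_feedstock + 3·y_labor = 37.5.
Solving: y_feedstock = 4.5, y_labor = 5.
Shadow price of catalyst = 0.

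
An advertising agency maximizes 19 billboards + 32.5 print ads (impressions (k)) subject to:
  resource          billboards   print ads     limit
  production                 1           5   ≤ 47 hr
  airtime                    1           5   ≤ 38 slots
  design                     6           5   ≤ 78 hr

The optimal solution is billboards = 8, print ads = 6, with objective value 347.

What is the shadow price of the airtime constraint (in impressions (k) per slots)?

4

Check each constraint at x*: production 38/47 (slack 9); airtime 38/38 (tight); design 78/78 (tight).
By complementary slackness, y = 0 for the non-binding constraint.
The binding rows give the dual system: 1·y_airtime + 6·y_design = 19 and 5·y_airtime + 5·y_design = 32.5.
→ y_airtime = 4 and y_design = 2.5.
Shadow price of airtime = 4.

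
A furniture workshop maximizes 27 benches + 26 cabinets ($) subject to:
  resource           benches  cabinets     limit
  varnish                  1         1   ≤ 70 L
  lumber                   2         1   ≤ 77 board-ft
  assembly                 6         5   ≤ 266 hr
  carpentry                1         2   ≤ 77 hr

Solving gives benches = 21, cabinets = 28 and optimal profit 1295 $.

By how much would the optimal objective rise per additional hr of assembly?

4

Check each constraint at x*: varnish 49/70 (slack 21); lumber 70/77 (slack 7); assembly 266/266 (tight); carpentry 77/77 (tight).
By complementary slackness, y = 0 for the non-binding constraints.
From A_Bᵀ y = c: 6·y_assembly + 1·y_carpentry = 27; 5·y_assembly + 2·y_carpentry = 26.
This yields shadow prices y_assembly = 4, y_carpentry = 3.
Shadow price of assembly = 4.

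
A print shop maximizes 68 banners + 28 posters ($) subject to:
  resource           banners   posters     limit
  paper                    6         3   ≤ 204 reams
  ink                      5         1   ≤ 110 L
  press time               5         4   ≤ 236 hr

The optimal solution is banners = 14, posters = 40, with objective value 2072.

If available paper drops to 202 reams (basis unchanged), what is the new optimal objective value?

At the optimum: paper uses 204 of 204 (binding); ink uses 110 of 110 (binding); press time uses 230 of 236 (slack = 6).
Slack constraints have shadow price 0 (complementary slackness).
Dual feasibility on the basic columns requires 6·y_paper + 5·y_ink = 68, 3·y_paper + 1·y_ink = 28.
Solving: y_paper = 8, y_ink = 4.
Δz = y_paper·Δb = 8 × (-2) = -16, so new z* = 2072 − 16 = 2056.

2056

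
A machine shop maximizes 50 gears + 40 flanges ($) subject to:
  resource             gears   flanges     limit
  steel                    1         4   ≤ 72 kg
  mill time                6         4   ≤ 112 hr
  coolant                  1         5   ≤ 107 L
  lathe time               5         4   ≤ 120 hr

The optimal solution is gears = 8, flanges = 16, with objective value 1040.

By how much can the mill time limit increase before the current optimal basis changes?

Binding constraints: steel, mill time. The basis is B = [[1,4],[6,4]] with det -20.
Per unit increase in mill time, x* moves by d = (0.2, -0.05).
The basis stays optimal until lathe time becomes binding; allowable increase = 20 hr.

20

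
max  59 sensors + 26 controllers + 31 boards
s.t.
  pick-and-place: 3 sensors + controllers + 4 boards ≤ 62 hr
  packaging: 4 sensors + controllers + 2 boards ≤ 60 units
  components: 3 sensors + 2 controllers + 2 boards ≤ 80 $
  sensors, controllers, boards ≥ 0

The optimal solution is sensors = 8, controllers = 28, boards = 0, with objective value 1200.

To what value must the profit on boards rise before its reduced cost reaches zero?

Binding: packaging and components. Non-binding: pick-and-place (10 unused).
By complementary slackness, y = 0 for the non-binding constraint.
Dual feasibility on the basic columns requires 4·y_packaging + 3·y_components = 59, 1·y_packaging + 2·y_components = 26.
This yields shadow prices y_packaging = 8, y_components = 9.
boards enters the basis when its profit ≥ yᵀa₃ = 8·2 + 9·2 = 34.

34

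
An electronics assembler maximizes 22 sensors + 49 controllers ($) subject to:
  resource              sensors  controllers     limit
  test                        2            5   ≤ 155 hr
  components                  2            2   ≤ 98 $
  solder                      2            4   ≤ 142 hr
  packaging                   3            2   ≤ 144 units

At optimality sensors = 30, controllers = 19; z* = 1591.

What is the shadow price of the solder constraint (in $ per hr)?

0

Check each constraint at x*: test 155/155 (tight); components 98/98 (tight); solder 136/142 (slack 6); packaging 128/144 (slack 16).
Slack constraints have shadow price 0 (complementary slackness).
The binding rows give the dual system: 2·y_test + 2·y_components = 22 and 5·y_test + 2·y_components = 49.
This yields shadow prices y_test = 9, y_components = 2.
Shadow price of solder = 0.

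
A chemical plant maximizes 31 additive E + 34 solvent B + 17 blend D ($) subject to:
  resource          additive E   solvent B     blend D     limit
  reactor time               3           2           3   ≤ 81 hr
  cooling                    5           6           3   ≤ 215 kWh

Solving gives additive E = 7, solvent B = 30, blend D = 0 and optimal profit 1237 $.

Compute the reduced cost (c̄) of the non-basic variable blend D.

At the optimum: reactor time uses 81 of 81 (binding); cooling uses 215 of 215 (binding).
The binding rows give the dual system: 3·y_reactor time + 5·y_cooling = 31 and 2·y_reactor time + 6·y_cooling = 34.
This yields shadow prices y_reactor time = 2, y_cooling = 5.
Reduced cost of blend D: c₃ − yᵀa₃ = 17 − (2·3 + 5·3) = 17 − 21 = -4.

-4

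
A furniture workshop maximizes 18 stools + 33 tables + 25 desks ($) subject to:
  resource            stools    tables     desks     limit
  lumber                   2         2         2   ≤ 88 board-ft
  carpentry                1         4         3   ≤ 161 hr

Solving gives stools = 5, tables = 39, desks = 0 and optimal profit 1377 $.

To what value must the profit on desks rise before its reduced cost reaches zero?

Both lumber and carpentry are binding at x*.
From A_Bᵀ y = c: 2·y_lumber + 1·y_carpentry = 18; 2·y_lumber + 4·y_carpentry = 33.
This yields shadow prices y_lumber = 6.5, y_carpentry = 5.
desks enters the basis when its profit ≥ yᵀa₃ = 6.5·2 + 5·3 = 28.

28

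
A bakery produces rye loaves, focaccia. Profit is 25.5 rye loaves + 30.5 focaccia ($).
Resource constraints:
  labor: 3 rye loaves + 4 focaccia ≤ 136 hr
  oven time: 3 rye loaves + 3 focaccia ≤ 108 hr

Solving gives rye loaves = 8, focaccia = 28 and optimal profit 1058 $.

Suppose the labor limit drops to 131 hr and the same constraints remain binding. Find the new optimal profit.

1033

At the optimum: labor uses 136 of 136 (binding); oven time uses 108 of 108 (binding).
The binding rows give the dual system: 3·y_labor + 3·y_oven time = 25.5 and 4·y_labor + 3·y_oven time = 30.5.
→ y_labor = 5 and y_oven time = 3.5.
Δz = y_labor·Δb = 5 × (-5) = -25, so new z* = 1058 − 25 = 1033.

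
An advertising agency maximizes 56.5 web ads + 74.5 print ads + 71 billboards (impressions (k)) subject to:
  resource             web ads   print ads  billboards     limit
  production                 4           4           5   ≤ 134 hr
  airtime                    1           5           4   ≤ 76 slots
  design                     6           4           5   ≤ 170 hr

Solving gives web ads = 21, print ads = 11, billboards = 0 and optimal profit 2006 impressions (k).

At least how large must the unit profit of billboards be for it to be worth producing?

74

Check each constraint at x*: production 128/134 (slack 6); airtime 76/76 (tight); design 170/170 (tight).
Slack constraints have shadow price 0 (complementary slackness).
Dual feasibility on the basic columns requires 1·y_airtime + 6·y_design = 56.5, 5·y_airtime + 4·y_design = 74.5.
→ y_airtime = 8.5 and y_design = 8.
billboards enters the basis when its profit ≥ yᵀa₃ = 8.5·4 + 8·5 = 74.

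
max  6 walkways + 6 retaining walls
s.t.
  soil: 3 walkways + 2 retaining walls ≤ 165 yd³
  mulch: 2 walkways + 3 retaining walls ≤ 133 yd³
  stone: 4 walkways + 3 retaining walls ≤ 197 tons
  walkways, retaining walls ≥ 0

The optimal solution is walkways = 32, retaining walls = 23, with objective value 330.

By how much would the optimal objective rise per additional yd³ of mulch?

1

At the optimum: soil uses 142 of 165 (slack = 23); mulch uses 133 of 133 (binding); stone uses 197 of 197 (binding).
Slack constraints have shadow price 0 (complementary slackness).
From A_Bᵀ y = c: 2·y_mulch + 4·y_stone = 6; 3·y_mulch + 3·y_stone = 6.
→ y_mulch = 1 and y_stone = 1.
Shadow price of mulch = 1.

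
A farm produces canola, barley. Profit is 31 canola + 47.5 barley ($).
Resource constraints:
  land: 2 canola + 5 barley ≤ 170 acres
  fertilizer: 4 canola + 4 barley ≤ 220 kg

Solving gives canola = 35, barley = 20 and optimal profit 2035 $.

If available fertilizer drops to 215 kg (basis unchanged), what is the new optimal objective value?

Check each constraint at x*: land 170/170 (tight); fertilizer 220/220 (tight).
From A_Bᵀ y = c: 2·y_land + 4·y_fertilizer = 31; 5·y_land + 4·y_fertilizer = 47.5.
→ y_land = 5.5 and y_fertilizer = 5.
Δz = y_fertilizer·Δb = 5 × (-5) = -25, so new z* = 2035 − 25 = 2010.

2010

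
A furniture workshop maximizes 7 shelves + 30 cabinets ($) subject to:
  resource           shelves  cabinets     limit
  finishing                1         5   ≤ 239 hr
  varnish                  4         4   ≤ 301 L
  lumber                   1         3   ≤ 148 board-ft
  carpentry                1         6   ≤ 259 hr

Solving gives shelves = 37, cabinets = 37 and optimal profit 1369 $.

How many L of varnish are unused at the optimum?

5

varnish used = 4·37 + 4·37 = 296; slack = 301 − 296 = 5.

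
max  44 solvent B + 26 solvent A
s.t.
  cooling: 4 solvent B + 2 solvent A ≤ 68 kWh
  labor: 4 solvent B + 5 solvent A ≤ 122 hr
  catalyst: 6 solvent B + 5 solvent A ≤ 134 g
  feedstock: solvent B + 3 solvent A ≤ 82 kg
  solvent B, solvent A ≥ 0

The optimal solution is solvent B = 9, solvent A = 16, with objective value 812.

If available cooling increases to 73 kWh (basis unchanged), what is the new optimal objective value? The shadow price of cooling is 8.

Δb = 5, so new z* = 812 + (8)·(5) = 812 + 40 = 852.

852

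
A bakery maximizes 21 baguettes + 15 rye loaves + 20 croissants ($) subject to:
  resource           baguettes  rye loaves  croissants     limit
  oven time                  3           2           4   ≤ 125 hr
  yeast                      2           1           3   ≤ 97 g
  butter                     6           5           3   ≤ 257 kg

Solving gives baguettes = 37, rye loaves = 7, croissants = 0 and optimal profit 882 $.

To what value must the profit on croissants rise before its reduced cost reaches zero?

23

Check each constraint at x*: oven time 125/125 (tight); yeast 81/97 (slack 16); butter 257/257 (tight).
Slack constraints have shadow price 0 (complementary slackness).
From A_Bᵀ y = c: 3·y_oven time + 6·y_butter = 21; 2·y_oven time + 5·y_butter = 15.
→ y_oven time = 5 and y_butter = 1.
croissants enters the basis when its profit ≥ yᵀa₃ = 5·4 + 1·3 = 23.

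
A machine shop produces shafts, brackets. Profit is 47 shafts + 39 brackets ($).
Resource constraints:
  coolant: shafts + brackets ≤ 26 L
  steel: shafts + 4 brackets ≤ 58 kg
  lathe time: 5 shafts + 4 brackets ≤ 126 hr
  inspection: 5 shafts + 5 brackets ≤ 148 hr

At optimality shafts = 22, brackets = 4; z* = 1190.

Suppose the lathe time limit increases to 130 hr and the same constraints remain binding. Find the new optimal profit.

1222

Binding: coolant and lathe time. Non-binding: steel (20 unused), inspection (18 unused).
By complementary slackness, y = 0 for the non-binding constraints.
From A_Bᵀ y = c: 1·y_coolant + 5·y_lathe time = 47; 1·y_coolant + 4·y_lathe time = 39.
This yields shadow prices y_coolant = 7, y_lathe time = 8.
Δz = y_lathe time·Δb = 8 × (4) = 32, so new z* = 1190 + 32 = 1222.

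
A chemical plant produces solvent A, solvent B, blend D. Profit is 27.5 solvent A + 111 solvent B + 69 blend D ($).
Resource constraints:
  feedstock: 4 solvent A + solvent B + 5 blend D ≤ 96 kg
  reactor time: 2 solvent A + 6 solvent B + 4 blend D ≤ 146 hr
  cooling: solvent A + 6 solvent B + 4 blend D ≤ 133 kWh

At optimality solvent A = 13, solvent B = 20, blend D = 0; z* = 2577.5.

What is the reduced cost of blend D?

-5

Check each constraint at x*: feedstock 72/96 (slack 24); reactor time 146/146 (tight); cooling 133/133 (tight).
Since feedstock is not tight, its dual is 0.
The binding rows give the dual system: 2·y_reactor time + 1·y_cooling = 27.5 and 6·y_reactor time + 6·y_cooling = 111.
→ y_reactor time = 9 and y_cooling = 9.5.
Reduced cost of blend D: c₃ − yᵀa₃ = 69 − (9·4 + 9.5·4) = 69 − 74 = -5.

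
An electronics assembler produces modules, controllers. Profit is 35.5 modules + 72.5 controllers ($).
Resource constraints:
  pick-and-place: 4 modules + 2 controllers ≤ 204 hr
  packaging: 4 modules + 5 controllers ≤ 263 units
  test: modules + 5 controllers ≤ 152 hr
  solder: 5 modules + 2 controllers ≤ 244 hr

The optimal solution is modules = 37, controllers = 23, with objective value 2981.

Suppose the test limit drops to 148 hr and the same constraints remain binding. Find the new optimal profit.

2951

At the optimum: pick-and-place uses 194 of 204 (slack = 10); packaging uses 263 of 263 (binding); test uses 152 of 152 (binding); solder uses 231 of 244 (slack = 13).
By complementary slackness, y = 0 for the non-binding constraints.
Dual feasibility on the basic columns requires 4·y_packaging + 1·y_test = 35.5, 5·y_packaging + 5·y_test = 72.5.
This yields shadow prices y_packaging = 7, y_test = 7.5.
Δz = y_test·Δb = 7.5 × (-4) = -30, so new z* = 2981 − 30 = 2951.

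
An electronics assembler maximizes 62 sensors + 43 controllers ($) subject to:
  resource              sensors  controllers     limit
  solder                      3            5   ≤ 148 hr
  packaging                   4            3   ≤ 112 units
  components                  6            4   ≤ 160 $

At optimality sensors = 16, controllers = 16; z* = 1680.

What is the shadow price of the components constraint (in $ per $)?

At the optimum: solder uses 128 of 148 (slack = 20); packaging uses 112 of 112 (binding); components uses 160 of 160 (binding).
Since solder is not tight, its dual is 0.
The binding rows give the dual system: 4·y_packaging + 6·y_components = 62 and 3·y_packaging + 4·y_components = 43.
Solving: y_packaging = 5, y_components = 7.
Shadow price of components = 7.

7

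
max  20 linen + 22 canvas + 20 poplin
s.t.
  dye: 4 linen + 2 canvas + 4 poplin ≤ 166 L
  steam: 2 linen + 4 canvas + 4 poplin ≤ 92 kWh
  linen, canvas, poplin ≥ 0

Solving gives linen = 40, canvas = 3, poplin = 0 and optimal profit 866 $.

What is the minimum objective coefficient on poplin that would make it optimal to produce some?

28

Both dye and steam are binding at x*.
The binding rows give the dual system: 4·y_dye + 2·y_steam = 20 and 2·y_dye + 4·y_steam = 22.
This yields shadow prices y_dye = 3, y_steam = 4.
poplin enters the basis when its profit ≥ yᵀa₃ = 3·4 + 4·4 = 28.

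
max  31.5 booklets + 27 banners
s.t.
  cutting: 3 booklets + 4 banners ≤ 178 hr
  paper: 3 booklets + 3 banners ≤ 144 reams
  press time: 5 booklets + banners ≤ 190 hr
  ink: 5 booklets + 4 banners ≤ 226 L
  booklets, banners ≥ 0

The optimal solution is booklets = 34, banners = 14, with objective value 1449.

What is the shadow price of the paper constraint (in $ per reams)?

Binding: paper and ink. Non-binding: cutting (20 unused), press time (6 unused).
Slack constraints have shadow price 0 (complementary slackness).
From A_Bᵀ y = c: 3·y_paper + 5·y_ink = 31.5; 3·y_paper + 4·y_ink = 27.
Solving: y_paper = 3, y_ink = 4.5.
Shadow price of paper = 3.

3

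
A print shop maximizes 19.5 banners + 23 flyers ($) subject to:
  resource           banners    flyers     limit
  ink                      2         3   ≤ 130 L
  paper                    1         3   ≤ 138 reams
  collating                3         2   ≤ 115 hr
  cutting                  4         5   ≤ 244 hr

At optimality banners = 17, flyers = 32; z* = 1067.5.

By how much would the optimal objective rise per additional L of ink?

6

Binding: ink and collating. Non-binding: paper (25 unused), cutting (16 unused).
Slack constraints have shadow price 0 (complementary slackness).
The binding rows give the dual system: 2·y_ink + 3·y_collating = 19.5 and 3·y_ink + 2·y_collating = 23.
Solving: y_ink = 6, y_collating = 2.5.
Shadow price of ink = 6.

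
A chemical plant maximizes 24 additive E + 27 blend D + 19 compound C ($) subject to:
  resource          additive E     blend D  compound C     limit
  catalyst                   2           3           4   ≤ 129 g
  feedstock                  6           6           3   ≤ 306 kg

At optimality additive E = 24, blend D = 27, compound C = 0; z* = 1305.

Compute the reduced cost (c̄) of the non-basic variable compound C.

Check each constraint at x*: catalyst 129/129 (tight); feedstock 306/306 (tight).
The binding rows give the dual system: 2·y_catalyst + 6·y_feedstock = 24 and 3·y_catalyst + 6·y_feedstock = 27.
Solving: y_catalyst = 3, y_feedstock = 3.
Reduced cost of compound C: c₃ − yᵀa₃ = 19 − (3·4 + 3·3) = 19 − 21 = -2.

-2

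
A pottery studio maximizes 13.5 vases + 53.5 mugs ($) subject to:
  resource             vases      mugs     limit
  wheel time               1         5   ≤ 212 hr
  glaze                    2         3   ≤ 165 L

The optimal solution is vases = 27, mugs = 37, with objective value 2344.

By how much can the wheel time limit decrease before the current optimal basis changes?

Binding constraints: wheel time, glaze. The basis is B = [[1,5],[2,3]] with det -7.
Per unit decrease in wheel time, x* moves by d = (0.4286, -0.2857).
The basis stays optimal until mugs reaches 0; allowable decrease = 129.5 hr.

129.5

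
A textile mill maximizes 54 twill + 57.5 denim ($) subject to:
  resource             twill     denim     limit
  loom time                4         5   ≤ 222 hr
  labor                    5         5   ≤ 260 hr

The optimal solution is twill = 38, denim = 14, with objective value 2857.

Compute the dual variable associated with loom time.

3.5

Check each constraint at x*: loom time 222/222 (tight); labor 260/260 (tight).
From A_Bᵀ y = c: 4·y_loom time + 5·y_labor = 54; 5·y_loom time + 5·y_labor = 57.5.
→ y_loom time = 3.5 and y_labor = 8.
Shadow price of loom time = 3.5.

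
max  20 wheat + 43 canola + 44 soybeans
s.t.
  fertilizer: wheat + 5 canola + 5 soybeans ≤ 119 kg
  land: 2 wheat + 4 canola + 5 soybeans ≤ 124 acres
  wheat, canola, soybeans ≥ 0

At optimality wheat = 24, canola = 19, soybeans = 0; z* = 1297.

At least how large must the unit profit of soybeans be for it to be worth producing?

At the optimum: fertilizer uses 119 of 119 (binding); land uses 124 of 124 (binding).
Dual feasibility on the basic columns requires 1·y_fertilizer + 2·y_land = 20, 5·y_fertilizer + 4·y_land = 43.
→ y_fertilizer = 1 and y_land = 9.5.
soybeans enters the basis when its profit ≥ yᵀa₃ = 1·5 + 9.5·5 = 52.5.

52.5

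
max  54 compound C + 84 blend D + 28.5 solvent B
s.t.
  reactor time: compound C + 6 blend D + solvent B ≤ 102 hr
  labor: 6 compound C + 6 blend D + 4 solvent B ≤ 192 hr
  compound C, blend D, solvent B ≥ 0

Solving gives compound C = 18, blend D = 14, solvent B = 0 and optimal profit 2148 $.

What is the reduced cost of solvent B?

-9.5

Check each constraint at x*: reactor time 102/102 (tight); labor 192/192 (tight).
From A_Bᵀ y = c: 1·y_reactor time + 6·y_labor = 54; 6·y_reactor time + 6·y_labor = 84.
→ y_reactor time = 6 and y_labor = 8.
Reduced cost of solvent B: c₃ − yᵀa₃ = 28.5 − (6·1 + 8·4) = 28.5 − 38 = -9.5.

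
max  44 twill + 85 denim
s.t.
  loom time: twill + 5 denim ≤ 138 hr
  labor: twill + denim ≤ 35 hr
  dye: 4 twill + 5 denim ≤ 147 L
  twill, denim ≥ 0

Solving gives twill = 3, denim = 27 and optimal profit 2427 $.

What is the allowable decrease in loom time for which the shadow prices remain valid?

75

Binding constraints: loom time, dye. The basis is B = [[1,5],[4,5]] with det -15.
Per unit decrease in loom time, x* moves by d = (0.3333, -0.2667).
The basis stays optimal until labor becomes binding; allowable decrease = 75 hr.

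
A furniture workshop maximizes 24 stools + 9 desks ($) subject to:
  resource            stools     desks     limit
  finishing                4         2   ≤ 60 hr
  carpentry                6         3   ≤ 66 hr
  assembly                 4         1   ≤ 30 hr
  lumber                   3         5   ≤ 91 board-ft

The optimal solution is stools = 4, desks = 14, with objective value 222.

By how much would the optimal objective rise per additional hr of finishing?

0

Check each constraint at x*: finishing 44/60 (slack 16); carpentry 66/66 (tight); assembly 30/30 (tight); lumber 82/91 (slack 9).
Since finishing, lumber are not tight, their duals are 0.
From A_Bᵀ y = c: 6·y_carpentry + 4·y_assembly = 24; 3·y_carpentry + 1·y_assembly = 9.
→ y_carpentry = 2 and y_assembly = 3.
Shadow price of finishing = 0.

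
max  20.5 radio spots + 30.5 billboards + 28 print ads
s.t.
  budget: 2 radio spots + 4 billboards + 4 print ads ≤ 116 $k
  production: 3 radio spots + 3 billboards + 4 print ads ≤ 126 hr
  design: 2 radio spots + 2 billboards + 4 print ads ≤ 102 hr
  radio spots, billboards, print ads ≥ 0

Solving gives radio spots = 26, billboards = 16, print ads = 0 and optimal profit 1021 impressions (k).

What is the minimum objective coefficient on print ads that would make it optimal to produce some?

34

At the optimum: budget uses 116 of 116 (binding); production uses 126 of 126 (binding); design uses 84 of 102 (slack = 18).
Slack constraints have shadow price 0 (complementary slackness).
Dual feasibility on the basic columns requires 2·y_budget + 3·y_production = 20.5, 4·y_budget + 3·y_production = 30.5.
→ y_budget = 5 and y_production = 3.5.
print ads enters the basis when its profit ≥ yᵀa₃ = 5·4 + 3.5·4 = 34.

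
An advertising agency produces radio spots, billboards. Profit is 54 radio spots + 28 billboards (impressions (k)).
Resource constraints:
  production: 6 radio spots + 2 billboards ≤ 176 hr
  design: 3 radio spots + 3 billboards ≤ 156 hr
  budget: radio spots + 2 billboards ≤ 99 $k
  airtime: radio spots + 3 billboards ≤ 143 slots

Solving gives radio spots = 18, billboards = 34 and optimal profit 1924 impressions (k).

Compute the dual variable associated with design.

Check each constraint at x*: production 176/176 (tight); design 156/156 (tight); budget 86/99 (slack 13); airtime 120/143 (slack 23).
Slack constraints have shadow price 0 (complementary slackness).
Dual feasibility on the basic columns requires 6·y_production + 3·y_design = 54, 2·y_production + 3·y_design = 28.
→ y_production = 6.5 and y_design = 5.
Shadow price of design = 5.

5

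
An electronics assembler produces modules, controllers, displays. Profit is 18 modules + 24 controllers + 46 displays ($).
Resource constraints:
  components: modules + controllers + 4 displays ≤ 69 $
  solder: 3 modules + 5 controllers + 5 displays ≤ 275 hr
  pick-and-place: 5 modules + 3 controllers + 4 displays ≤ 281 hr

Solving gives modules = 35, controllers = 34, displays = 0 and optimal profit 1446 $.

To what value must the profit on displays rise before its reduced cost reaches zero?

51

Check each constraint at x*: components 69/69 (tight); solder 275/275 (tight); pick-and-place 277/281 (slack 4).
Slack constraints have shadow price 0 (complementary slackness).
The binding rows give the dual system: 1·y_components + 3·y_solder = 18 and 1·y_components + 5·y_solder = 24.
This yields shadow prices y_components = 9, y_solder = 3.
displays enters the basis when its profit ≥ yᵀa₃ = 9·4 + 3·5 = 51.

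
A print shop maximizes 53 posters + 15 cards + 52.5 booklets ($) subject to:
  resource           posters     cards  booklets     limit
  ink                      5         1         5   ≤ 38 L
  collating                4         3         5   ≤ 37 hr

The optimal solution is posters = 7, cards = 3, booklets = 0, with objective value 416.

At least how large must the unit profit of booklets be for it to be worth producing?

Check each constraint at x*: ink 38/38 (tight); collating 37/37 (tight).
From A_Bᵀ y = c: 5·y_ink + 4·y_collating = 53; 1·y_ink + 3·y_collating = 15.
→ y_ink = 9 and y_collating = 2.
booklets enters the basis when its profit ≥ yᵀa₃ = 9·5 + 2·5 = 55.

55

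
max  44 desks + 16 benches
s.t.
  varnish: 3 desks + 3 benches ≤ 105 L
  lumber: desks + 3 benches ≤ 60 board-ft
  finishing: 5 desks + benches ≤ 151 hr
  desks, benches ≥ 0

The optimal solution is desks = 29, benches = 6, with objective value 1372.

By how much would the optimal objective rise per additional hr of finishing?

At the optimum: varnish uses 105 of 105 (binding); lumber uses 47 of 60 (slack = 13); finishing uses 151 of 151 (binding).
Since lumber is not tight, its dual is 0.
The binding rows give the dual system: 3·y_varnish + 5·y_finishing = 44 and 3·y_varnish + 1·y_finishing = 16.
Solving: y_varnish = 3, y_finishing = 7.
Shadow price of finishing = 7.

7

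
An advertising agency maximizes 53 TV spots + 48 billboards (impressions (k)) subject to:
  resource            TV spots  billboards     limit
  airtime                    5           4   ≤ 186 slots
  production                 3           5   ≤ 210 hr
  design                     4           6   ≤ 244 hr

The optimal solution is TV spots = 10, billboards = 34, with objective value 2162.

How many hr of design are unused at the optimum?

0

design used = 4·10 + 6·34 = 244; slack = 244 − 244 = 0.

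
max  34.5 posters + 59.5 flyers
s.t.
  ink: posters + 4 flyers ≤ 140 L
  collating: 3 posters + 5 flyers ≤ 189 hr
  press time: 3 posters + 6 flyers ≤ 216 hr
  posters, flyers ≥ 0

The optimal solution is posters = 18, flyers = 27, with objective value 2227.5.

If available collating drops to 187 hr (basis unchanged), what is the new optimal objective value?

Binding: collating and press time. Non-binding: ink (14 unused).
Since ink is not tight, its dual is 0.
The binding rows give the dual system: 3·y_collating + 3·y_press time = 34.5 and 5·y_collating + 6·y_press time = 59.5.
→ y_collating = 9.5 and y_press time = 2.
Δz = y_collating·Δb = 9.5 × (-2) = -19, so new z* = 2227.5 − 19 = 2208.5.

2208.5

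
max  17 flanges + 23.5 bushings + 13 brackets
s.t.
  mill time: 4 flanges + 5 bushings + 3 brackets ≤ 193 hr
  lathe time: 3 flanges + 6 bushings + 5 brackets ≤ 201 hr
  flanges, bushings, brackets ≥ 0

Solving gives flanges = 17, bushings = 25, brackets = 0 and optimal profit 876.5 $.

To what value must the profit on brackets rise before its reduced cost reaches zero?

At the optimum: mill time uses 193 of 193 (binding); lathe time uses 201 of 201 (binding).
The binding rows give the dual system: 4·y_mill time + 3·y_lathe time = 17 and 5·y_mill time + 6·y_lathe time = 23.5.
Solving: y_mill time = 3.5, y_lathe time = 1.
brackets enters the basis when its profit ≥ yᵀa₃ = 3.5·3 + 1·5 = 15.5.

15.5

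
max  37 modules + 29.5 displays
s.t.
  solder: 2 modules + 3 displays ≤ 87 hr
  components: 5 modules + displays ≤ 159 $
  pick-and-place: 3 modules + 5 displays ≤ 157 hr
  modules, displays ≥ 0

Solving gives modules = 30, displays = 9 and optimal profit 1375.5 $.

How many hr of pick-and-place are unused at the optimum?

22

pick-and-place used = 3·30 + 5·9 = 135; slack = 157 − 135 = 22.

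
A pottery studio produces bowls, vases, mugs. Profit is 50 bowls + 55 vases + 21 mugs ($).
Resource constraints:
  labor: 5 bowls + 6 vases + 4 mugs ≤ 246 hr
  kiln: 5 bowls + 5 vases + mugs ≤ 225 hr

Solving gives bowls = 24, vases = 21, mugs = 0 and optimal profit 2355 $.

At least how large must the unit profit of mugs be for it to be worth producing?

25

Both labor and kiln are binding at x*.
From A_Bᵀ y = c: 5·y_labor + 5·y_kiln = 50; 6·y_labor + 5·y_kiln = 55.
This yields shadow prices y_labor = 5, y_kiln = 5.
mugs enters the basis when its profit ≥ yᵀa₃ = 5·4 + 5·1 = 25.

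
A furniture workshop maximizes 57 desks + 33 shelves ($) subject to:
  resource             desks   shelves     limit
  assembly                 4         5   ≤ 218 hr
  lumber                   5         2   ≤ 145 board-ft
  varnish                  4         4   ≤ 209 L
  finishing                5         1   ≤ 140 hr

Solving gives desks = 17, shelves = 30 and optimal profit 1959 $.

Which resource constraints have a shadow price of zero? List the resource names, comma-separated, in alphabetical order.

assembly: 218/218 (binding)
lumber: 145/145 (binding)
varnish: 188/209 (slack 21)
finishing: 115/140 (slack 25)
By complementary slackness, a constraint with positive slack has shadow price 0 → finishing, varnish.

finishing, varnish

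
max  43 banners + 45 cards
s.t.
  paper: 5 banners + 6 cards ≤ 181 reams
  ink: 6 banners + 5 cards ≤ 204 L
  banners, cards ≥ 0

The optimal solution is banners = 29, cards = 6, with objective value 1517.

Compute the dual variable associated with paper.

5

At the optimum: paper uses 181 of 181 (binding); ink uses 204 of 204 (binding).
The binding rows give the dual system: 5·y_paper + 6·y_ink = 43 and 6·y_paper + 5·y_ink = 45.
→ y_paper = 5 and y_ink = 3.
Shadow price of paper = 5.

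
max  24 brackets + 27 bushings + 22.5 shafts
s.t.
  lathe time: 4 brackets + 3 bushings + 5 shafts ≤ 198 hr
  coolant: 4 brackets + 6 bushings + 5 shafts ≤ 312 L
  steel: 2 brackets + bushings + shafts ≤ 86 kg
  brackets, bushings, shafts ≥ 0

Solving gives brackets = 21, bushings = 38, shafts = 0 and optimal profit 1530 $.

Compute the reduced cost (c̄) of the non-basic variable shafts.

Check each constraint at x*: lathe time 198/198 (tight); coolant 312/312 (tight); steel 80/86 (slack 6).
Slack constraints have shadow price 0 (complementary slackness).
From A_Bᵀ y = c: 4·y_lathe time + 4·y_coolant = 24; 3·y_lathe time + 6·y_coolant = 27.
Solving: y_lathe time = 3, y_coolant = 3.
Reduced cost of shafts: c₃ − yᵀa₃ = 22.5 − (3·5 + 3·5) = 22.5 − 30 = -7.5.

-7.5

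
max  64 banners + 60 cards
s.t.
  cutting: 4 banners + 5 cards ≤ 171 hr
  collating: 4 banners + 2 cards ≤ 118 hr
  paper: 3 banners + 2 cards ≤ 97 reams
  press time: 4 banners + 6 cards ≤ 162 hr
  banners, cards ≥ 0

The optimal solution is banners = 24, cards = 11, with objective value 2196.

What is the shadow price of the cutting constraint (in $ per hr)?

0

Check each constraint at x*: cutting 151/171 (slack 20); collating 118/118 (tight); paper 94/97 (slack 3); press time 162/162 (tight).
By complementary slackness, y = 0 for the non-binding constraints.
Dual feasibility on the basic columns requires 4·y_collating + 4·y_press time = 64, 2·y_collating + 6·y_press time = 60.
This yields shadow prices y_collating = 9, y_press time = 7.
Shadow price of cutting = 0.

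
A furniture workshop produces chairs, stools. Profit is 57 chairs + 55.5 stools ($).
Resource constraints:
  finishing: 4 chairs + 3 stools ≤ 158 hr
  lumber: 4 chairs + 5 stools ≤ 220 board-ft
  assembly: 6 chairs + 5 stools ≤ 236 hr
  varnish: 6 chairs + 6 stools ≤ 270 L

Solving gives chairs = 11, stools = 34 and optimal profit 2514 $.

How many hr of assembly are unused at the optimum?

0

assembly used = 6·11 + 5·34 = 236; slack = 236 − 236 = 0.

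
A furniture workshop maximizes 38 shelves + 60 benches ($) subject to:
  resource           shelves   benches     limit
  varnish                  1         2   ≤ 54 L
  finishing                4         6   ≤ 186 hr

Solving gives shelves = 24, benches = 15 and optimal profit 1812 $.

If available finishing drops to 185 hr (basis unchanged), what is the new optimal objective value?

Check each constraint at x*: varnish 54/54 (tight); finishing 186/186 (tight).
Dual feasibility on the basic columns requires 1·y_varnish + 4·y_finishing = 38, 2·y_varnish + 6·y_finishing = 60.
This yields shadow prices y_varnish = 6, y_finishing = 8.
Δz = y_finishing·Δb = 8 × (-1) = -8, so new z* = 1812 − 8 = 1804.

1804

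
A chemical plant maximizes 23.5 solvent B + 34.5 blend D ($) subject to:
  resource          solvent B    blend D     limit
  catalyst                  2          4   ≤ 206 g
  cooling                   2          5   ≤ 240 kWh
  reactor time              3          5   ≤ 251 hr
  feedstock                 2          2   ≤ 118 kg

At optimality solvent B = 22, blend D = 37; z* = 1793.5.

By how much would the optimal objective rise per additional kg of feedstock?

Check each constraint at x*: catalyst 192/206 (slack 14); cooling 229/240 (slack 11); reactor time 251/251 (tight); feedstock 118/118 (tight).
Since catalyst, cooling are not tight, their duals are 0.
The binding rows give the dual system: 3·y_reactor time + 2·y_feedstock = 23.5 and 5·y_reactor time + 2·y_feedstock = 34.5.
Solving: y_reactor time = 5.5, y_feedstock = 3.5.
Shadow price of feedstock = 3.5.

3.5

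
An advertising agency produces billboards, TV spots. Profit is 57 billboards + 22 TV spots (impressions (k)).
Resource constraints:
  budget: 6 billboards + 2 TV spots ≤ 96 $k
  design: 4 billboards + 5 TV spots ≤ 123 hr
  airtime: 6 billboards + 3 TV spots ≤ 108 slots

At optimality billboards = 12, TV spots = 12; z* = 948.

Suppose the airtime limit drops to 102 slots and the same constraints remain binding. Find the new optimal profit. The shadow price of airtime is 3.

930

Δb = -6, so new z* = 948 + (3)·(-6) = 948 − 18 = 930.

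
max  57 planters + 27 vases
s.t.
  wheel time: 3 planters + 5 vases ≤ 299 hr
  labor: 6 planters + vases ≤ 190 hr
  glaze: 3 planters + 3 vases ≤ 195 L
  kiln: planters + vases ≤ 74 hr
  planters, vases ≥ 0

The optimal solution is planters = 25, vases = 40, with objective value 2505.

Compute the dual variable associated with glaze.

At the optimum: wheel time uses 275 of 299 (slack = 24); labor uses 190 of 190 (binding); glaze uses 195 of 195 (binding); kiln uses 65 of 74 (slack = 9).
Slack constraints have shadow price 0 (complementary slackness).
From A_Bᵀ y = c: 6·y_labor + 3·y_glaze = 57; 1·y_labor + 3·y_glaze = 27.
This yields shadow prices y_labor = 6, y_glaze = 7.
Shadow price of glaze = 7.

7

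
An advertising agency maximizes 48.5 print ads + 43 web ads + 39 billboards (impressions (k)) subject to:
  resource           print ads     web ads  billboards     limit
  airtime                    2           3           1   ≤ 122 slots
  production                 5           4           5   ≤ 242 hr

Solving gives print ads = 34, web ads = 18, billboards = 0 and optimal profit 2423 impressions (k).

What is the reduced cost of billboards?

Check each constraint at x*: airtime 122/122 (tight); production 242/242 (tight).
From A_Bᵀ y = c: 2·y_airtime + 5·y_production = 48.5; 3·y_airtime + 4·y_production = 43.
Solving: y_airtime = 3, y_production = 8.5.
Reduced cost of billboards: c₃ − yᵀa₃ = 39 − (3·1 + 8.5·5) = 39 − 45.5 = -6.5.

-6.5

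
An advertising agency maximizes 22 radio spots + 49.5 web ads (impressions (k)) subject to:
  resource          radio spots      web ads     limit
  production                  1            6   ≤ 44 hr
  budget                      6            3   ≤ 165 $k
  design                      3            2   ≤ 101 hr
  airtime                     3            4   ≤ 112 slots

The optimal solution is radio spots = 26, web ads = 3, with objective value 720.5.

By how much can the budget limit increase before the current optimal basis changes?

Binding constraints: production, budget. The basis is B = [[1,6],[6,3]] with det -33.
Per unit increase in budget, x* moves by d = (0.1818, -0.0303).
The basis stays optimal until design becomes binding; allowable increase = 35.0625 $k.

35.0625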